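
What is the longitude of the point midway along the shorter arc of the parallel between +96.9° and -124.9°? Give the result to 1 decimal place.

Signed shortest Δλ from +96.9° to -124.9° is +138.2°.
Midpoint longitude = +96.9° + (+138.2°)/2 = +96.9° + 69.1° = +166.0°.
(The naïve average (+96.9 + -124.9)/2 = -14.0° is on the wrong side of the globe.)

+166.0°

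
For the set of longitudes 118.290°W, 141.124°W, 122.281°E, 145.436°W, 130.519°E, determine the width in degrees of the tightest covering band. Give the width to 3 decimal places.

119.429°

Sort the longitudes: -145.436°, -141.124°, -118.290°, +122.281°, +130.519°.
Eastward gaps between consecutive values (wrapping around): 4.312°, 22.834°, 240.571°, 8.238°, 84.045°.
Largest gap = 240.571° ⇒ minimal covering band is its complement: 360° − 240.571° = 119.429°.
Band runs from +122.281° eastward to -118.290°, crossing the antimeridian.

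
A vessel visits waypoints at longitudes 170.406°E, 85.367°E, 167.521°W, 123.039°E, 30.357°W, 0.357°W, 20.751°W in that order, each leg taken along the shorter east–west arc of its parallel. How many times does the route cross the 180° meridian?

Leg 1: +170.406° → +85.367°, shortest Δλ = -85.039° (west) — does not cross 180°.
Leg 2: +85.367° → -167.521°, shortest Δλ = 107.112° (east) — crosses 180°.
Leg 3: -167.521° → +123.039°, shortest Δλ = -69.44° (west) — crosses 180°.
Leg 4: +123.039° → -30.357°, shortest Δλ = -153.396° (west) — does not cross 180°.
Leg 5: -30.357° → -0.357°, shortest Δλ = 30.0° (east) — does not cross 180°.
Leg 6: -0.357° → -20.751°, shortest Δλ = -20.394° (west) — does not cross 180°.
Total crossings: 2.

2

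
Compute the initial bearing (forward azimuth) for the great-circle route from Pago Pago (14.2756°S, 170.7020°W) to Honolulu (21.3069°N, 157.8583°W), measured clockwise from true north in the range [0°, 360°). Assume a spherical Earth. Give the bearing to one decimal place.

Δλ = -157.8583 − -170.7020 = 12.8437°.
θ = atan2( sin Δλ · cos φ₂ , cos φ₁ · sin φ₂ − sin φ₁ · cos φ₂ · cos Δλ )
  = atan2(0.20710, 0.57613) = 19.772° → normalised to [0°, 360°): 19.772°.

19.8°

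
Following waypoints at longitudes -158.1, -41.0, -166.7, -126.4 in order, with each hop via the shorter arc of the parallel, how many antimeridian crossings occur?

Leg 1: -158.1° → -41.0°, shortest Δλ = 117.1° (east) — does not cross 180°.
Leg 2: -41.0° → -166.7°, shortest Δλ = -125.7° (west) — does not cross 180°.
Leg 3: -166.7° → -126.4°, shortest Δλ = 40.3° (east) — does not cross 180°.
Total crossings: 0.

0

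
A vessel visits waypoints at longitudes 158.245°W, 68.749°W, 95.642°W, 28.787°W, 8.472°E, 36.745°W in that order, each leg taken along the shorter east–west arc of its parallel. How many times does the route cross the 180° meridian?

0

Leg 1: -158.245° → -68.749°, shortest Δλ = 89.496° (east) — does not cross 180°.
Leg 2: -68.749° → -95.642°, shortest Δλ = -26.893° (west) — does not cross 180°.
Leg 3: -95.642° → -28.787°, shortest Δλ = 66.855° (east) — does not cross 180°.
Leg 4: -28.787° → +8.472°, shortest Δλ = 37.259° (east) — does not cross 180°.
Leg 5: +8.472° → -36.745°, shortest Δλ = -45.217° (west) — does not cross 180°.
Total crossings: 0.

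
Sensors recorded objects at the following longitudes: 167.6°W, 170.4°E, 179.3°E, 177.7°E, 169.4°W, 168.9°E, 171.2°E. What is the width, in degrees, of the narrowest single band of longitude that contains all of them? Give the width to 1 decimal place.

23.5°

Sort the longitudes: -169.4°, -167.6°, +168.9°, +170.4°, +171.2°, +177.7°, +179.3°.
Eastward gaps between consecutive values (wrapping around): 1.8°, 336.5°, 1.5°, 0.8°, 6.5°, 1.6°, 11.3°.
Largest gap = 336.5° ⇒ minimal covering band is its complement: 360° − 336.5° = 23.5°.
Band runs from +168.9° eastward to -167.6°, crossing the antimeridian.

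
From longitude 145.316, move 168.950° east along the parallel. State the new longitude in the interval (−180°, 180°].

Start at +145.316°; shift +168.950° → +314.266°.
+314.266° lies outside (−180°, 180°]; subtract 360° → -45.734°.

-45.734°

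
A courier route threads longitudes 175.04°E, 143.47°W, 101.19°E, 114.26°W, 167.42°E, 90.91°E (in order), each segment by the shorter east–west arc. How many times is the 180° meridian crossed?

Leg 1: +175.04° → -143.47°, shortest Δλ = 41.49° (east) — crosses 180°.
Leg 2: -143.47° → +101.19°, shortest Δλ = -115.34° (west) — crosses 180°.
Leg 3: +101.19° → -114.26°, shortest Δλ = 144.55° (east) — crosses 180°.
Leg 4: -114.26° → +167.42°, shortest Δλ = -78.32° (west) — crosses 180°.
Leg 5: +167.42° → +90.91°, shortest Δλ = -76.51° (west) — does not cross 180°.
Total crossings: 4.

4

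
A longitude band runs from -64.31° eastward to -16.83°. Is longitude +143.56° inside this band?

Band width going east from -64.31° to -16.83°: ((-16.83 − -64.31) mod 360) = 47.48°.
Offset of +143.56° east of the west edge: ((143.56 − -64.31) mod 360) = 207.87°.
207.87° > 47.48° ⇒ outside.

No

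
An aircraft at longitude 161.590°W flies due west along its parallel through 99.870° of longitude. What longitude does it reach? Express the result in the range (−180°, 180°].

98.540°E

Start at -161.590°; shift −99.870° → -261.460°.
-261.460° lies outside (−180°, 180°]; add 360° → +98.540°.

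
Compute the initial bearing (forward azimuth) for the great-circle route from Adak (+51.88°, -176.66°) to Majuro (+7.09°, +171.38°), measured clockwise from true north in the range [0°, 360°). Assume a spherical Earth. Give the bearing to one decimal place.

Δλ = 171.38 − -176.66 = 348.04°; wrapped into (−180°, 180°]: -11.96°.
θ = atan2( sin Δλ · cos φ₂ , cos φ₁ · sin φ₂ − sin φ₁ · cos φ₂ · cos Δλ )
  = atan2(-0.20564, -0.68756) = -163.349° → normalised to [0°, 360°): 196.651°.

196.7°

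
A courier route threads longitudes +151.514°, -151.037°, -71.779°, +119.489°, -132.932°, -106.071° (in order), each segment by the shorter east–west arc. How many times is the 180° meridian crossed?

Leg 1: +151.514° → -151.037°, shortest Δλ = 57.449° (east) — crosses 180°.
Leg 2: -151.037° → -71.779°, shortest Δλ = 79.258° (east) — does not cross 180°.
Leg 3: -71.779° → +119.489°, shortest Δλ = -168.732° (west) — crosses 180°.
Leg 4: +119.489° → -132.932°, shortest Δλ = 107.579° (east) — crosses 180°.
Leg 5: -132.932° → -106.071°, shortest Δλ = 26.861° (east) — does not cross 180°.
Total crossings: 3.

3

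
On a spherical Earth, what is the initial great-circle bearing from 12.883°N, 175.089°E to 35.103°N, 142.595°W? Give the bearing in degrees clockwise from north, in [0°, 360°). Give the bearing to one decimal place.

52.3°

Δλ = -142.595 − 175.089 = -317.684°; wrapped into (−180°, 180°]: 42.316°.
θ = atan2( sin Δλ · cos φ₂ , cos φ₁ · sin φ₂ − sin φ₁ · cos φ₂ · cos Δλ )
  = atan2(0.55077, 0.42569) = 52.300° → normalised to [0°, 360°): 52.300°.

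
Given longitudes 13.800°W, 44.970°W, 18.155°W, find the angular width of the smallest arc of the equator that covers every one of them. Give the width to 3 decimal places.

31.170°

Sort the longitudes: -44.970°, -18.155°, -13.800°.
Eastward gaps between consecutive values (wrapping around): 26.815°, 4.355°, 328.830°.
Largest gap = 328.830° ⇒ minimal covering band is its complement: 360° − 328.830° = 31.170°.
Band runs from -44.970° eastward to -13.800°.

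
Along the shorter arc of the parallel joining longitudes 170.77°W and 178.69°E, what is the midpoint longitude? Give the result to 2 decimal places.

Signed shortest Δλ from -170.77° to +178.69° is -10.54°.
Midpoint longitude = -170.77° + (-10.54°)/2 = -170.77° − 5.27° = -176.04°.
(The naïve average (-170.77 + +178.69)/2 = 3.96° is on the wrong side of the globe.)

176.04°W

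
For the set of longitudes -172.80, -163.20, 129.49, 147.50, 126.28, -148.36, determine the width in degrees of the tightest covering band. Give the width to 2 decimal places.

85.36°

Sort the longitudes: -172.80°, -163.20°, -148.36°, +126.28°, +129.49°, +147.50°.
Eastward gaps between consecutive values (wrapping around): 9.60°, 14.84°, 274.64°, 3.21°, 18.01°, 39.70°.
Largest gap = 274.64° ⇒ minimal covering band is its complement: 360° − 274.64° = 85.36°.
Band runs from +126.28° eastward to -148.36°, crossing the antimeridian.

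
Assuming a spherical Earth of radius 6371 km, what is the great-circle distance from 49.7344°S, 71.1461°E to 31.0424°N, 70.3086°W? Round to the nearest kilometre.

Δλ = -70.3086 − 71.1461 = -141.4547°.
Δφ = 31.0424 − -49.7344 = 80.7768°.
a = sin²(Δφ/2) + cos φ₁ · cos φ₂ · sin²(Δλ/2) = 0.913299.
c = 2·atan2(√a, √(1−a)) = 2.54383 rad → d = 6371·c ≈ 16206.75 km.

16207 km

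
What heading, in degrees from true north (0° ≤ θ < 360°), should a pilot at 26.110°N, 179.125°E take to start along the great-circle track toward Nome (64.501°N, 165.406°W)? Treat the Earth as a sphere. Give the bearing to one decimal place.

Δλ = -165.406 − 179.125 = -344.531°; wrapped into (−180°, 180°]: 15.469°.
θ = atan2( sin Δλ · cos φ₂ , cos φ₁ · sin φ₂ − sin φ₁ · cos φ₂ · cos Δλ )
  = atan2(0.11482, 0.62789) = 10.363° → normalised to [0°, 360°): 10.363°.

10.4°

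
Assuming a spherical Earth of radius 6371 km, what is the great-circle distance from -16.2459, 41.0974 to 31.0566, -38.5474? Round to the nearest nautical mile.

Δλ = -38.5474 − 41.0974 = -79.6448°.
Δφ = 31.0566 − -16.2459 = 47.3025°.
a = sin²(Δφ/2) + cos φ₁ · cos φ₂ · sin²(Δλ/2) = 0.498244.
c = 2·atan2(√a, √(1−a)) = 1.56728 rad → d = 6371·c ≈ 9985.17 km ≈ 5391.56 nmi.

5392 nmi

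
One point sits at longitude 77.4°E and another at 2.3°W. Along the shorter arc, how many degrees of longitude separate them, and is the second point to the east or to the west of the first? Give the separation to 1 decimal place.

79.7° west

Raw difference: -2.3 − 77.4 = -79.7°.
Normalise into (−180°, 180°]: -79.7° stays -79.7°.
Negative ⇒ the second point lies to the west; separation 79.7°.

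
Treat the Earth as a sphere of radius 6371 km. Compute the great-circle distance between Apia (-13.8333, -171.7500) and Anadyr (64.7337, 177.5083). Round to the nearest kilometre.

Δλ = 177.5083 − -171.7500 = 349.2583°; wrapped into (−180°, 180°]: -10.7417°.
Δφ = 64.7337 − -13.8333 = 78.5670°.
a = sin²(Δφ/2) + cos φ₁ · cos φ₂ · sin²(Δλ/2) = 0.404520.
c = 2·atan2(√a, √(1−a)) = 1.37866 rad → d = 6371·c ≈ 8783.42 km.

8783 km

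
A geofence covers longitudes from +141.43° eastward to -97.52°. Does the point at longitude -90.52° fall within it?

No

Band width going east from +141.43° to -97.52°: ((-97.52 − 141.43) mod 360) = 121.05°.
Offset of -90.52° east of the west edge: ((-90.52 − 141.43) mod 360) = 128.05°.
128.05° > 121.05° ⇒ outside.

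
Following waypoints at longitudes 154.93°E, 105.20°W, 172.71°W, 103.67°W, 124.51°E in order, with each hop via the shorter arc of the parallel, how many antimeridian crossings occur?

2

Leg 1: +154.93° → -105.20°, shortest Δλ = 99.87° (east) — crosses 180°.
Leg 2: -105.20° → -172.71°, shortest Δλ = -67.51° (west) — does not cross 180°.
Leg 3: -172.71° → -103.67°, shortest Δλ = 69.04° (east) — does not cross 180°.
Leg 4: -103.67° → +124.51°, shortest Δλ = -131.82° (west) — crosses 180°.
Total crossings: 2.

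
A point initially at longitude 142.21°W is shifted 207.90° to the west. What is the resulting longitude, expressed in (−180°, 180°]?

9.89°E

Start at -142.21°; shift −207.90° → -350.11°.
-350.11° lies outside (−180°, 180°]; add 360° → +9.89°.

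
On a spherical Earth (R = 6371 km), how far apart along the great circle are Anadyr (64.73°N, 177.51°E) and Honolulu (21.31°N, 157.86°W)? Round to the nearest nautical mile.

2783 nmi

Δλ = -157.86 − 177.51 = -335.37°; wrapped into (−180°, 180°]: 24.63°.
Δφ = 21.31 − 64.73 = -43.42°.
a = sin²(Δφ/2) + cos φ₁ · cos φ₂ · sin²(Δλ/2) = 0.154924.
c = 2·atan2(√a, √(1−a)) = 0.80910 rad → d = 6371·c ≈ 5154.76 km ≈ 2783.35 nmi.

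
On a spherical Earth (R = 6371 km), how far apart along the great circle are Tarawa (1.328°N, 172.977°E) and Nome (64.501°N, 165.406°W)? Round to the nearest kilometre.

Δλ = -165.406 − 172.977 = -338.383°; wrapped into (−180°, 180°]: 21.617°.
Δφ = 64.501 − 1.328 = 63.173°.
a = sin²(Δφ/2) + cos φ₁ · cos φ₂ · sin²(Δλ/2) = 0.289486.
c = 2·atan2(√a, √(1−a)) = 1.13622 rad → d = 6371·c ≈ 7238.84 km.

7239 km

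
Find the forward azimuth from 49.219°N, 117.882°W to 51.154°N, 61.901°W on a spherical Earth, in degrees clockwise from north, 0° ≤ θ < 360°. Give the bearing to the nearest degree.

65°

Δλ = -61.901 − -117.882 = 55.981°.
θ = atan2( sin Δλ · cos φ₂ , cos φ₁ · sin φ₂ − sin φ₁ · cos φ₂ · cos Δλ )
  = atan2(0.51988, 0.24299) = 64.948° → normalised to [0°, 360°): 64.948°.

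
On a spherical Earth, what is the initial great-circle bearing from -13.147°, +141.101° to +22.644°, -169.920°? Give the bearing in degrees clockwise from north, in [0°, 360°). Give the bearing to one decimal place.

Δλ = -169.920 − 141.101 = -311.021°; wrapped into (−180°, 180°]: 48.979°.
θ = atan2( sin Δλ · cos φ₂ , cos φ₁ · sin φ₂ − sin φ₁ · cos φ₂ · cos Δλ )
  = atan2(0.69631, 0.51269) = 53.636° → normalised to [0°, 360°): 53.636°.

53.6°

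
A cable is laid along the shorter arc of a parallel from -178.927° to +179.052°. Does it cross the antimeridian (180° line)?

Yes

Naïve |179.052 − -178.927| = 357.979° > 180°, so the shorter arc goes the other way round — across 180°.
Signed shortest Δλ = ((179.052 − -178.927 + 180) mod 360) − 180 = -2.021°.
Going west by 2.021° from -178.927° passes through 180° before reaching +179.052°.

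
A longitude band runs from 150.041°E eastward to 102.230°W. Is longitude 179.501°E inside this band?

Yes

Band width going east from +150.041° to -102.230°: ((-102.230 − 150.041) mod 360) = 107.729°.
Offset of +179.501° east of the west edge: ((179.501 − 150.041) mod 360) = 29.460°.
29.460° ≤ 107.729° ⇒ inside.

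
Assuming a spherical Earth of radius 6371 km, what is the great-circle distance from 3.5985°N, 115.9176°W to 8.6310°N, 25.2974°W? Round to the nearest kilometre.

Δλ = -25.2974 − -115.9176 = 90.6202°.
Δφ = 8.6310 − 3.5985 = 5.0325°.
a = sin²(Δφ/2) + cos φ₁ · cos φ₂ · sin²(Δλ/2) = 0.500631.
c = 2·atan2(√a, √(1−a)) = 1.57206 rad → d = 6371·c ≈ 10015.58 km.

10016 km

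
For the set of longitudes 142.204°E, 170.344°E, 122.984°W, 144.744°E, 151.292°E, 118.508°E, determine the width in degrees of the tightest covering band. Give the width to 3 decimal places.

118.508°

Sort the longitudes: -122.984°, +118.508°, +142.204°, +144.744°, +151.292°, +170.344°.
Eastward gaps between consecutive values (wrapping around): 241.492°, 23.696°, 2.540°, 6.548°, 19.052°, 66.672°.
Largest gap = 241.492° ⇒ minimal covering band is its complement: 360° − 241.492° = 118.508°.
Band runs from +118.508° eastward to -122.984°, crossing the antimeridian.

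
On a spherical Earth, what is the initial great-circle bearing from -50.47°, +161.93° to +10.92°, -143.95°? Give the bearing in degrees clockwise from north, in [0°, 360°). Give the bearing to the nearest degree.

Δλ = -143.95 − 161.93 = -305.88°; wrapped into (−180°, 180°]: 54.12°.
θ = atan2( sin Δλ · cos φ₂ , cos φ₁ · sin φ₂ − sin φ₁ · cos φ₂ · cos Δλ )
  = atan2(0.79557, 0.56443) = 54.646° → normalised to [0°, 360°): 54.646°.

55°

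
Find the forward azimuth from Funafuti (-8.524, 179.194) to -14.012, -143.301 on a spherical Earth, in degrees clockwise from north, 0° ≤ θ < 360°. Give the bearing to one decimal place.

Δλ = -143.301 − 179.194 = -322.495°; wrapped into (−180°, 180°]: 37.505°.
θ = atan2( sin Δλ · cos φ₂ , cos φ₁ · sin φ₂ − sin φ₁ · cos φ₂ · cos Δλ )
  = atan2(0.59071, -0.12536) = 101.982° → normalised to [0°, 360°): 101.982°.

102.0°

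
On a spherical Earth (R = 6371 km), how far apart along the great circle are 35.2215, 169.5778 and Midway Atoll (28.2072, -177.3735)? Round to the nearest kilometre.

Δλ = -177.3735 − 169.5778 = -346.9513°; wrapped into (−180°, 180°]: 13.0487°.
Δφ = 28.2072 − 35.2215 = -7.0143°.
a = sin²(Δφ/2) + cos φ₁ · cos φ₂ · sin²(Δλ/2) = 0.013037.
c = 2·atan2(√a, √(1−a)) = 0.22886 rad → d = 6371·c ≈ 1458.04 km.

1458 km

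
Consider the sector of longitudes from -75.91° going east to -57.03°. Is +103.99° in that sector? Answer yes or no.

Band width going east from -75.91° to -57.03°: ((-57.03 − -75.91) mod 360) = 18.88°.
Offset of +103.99° east of the west edge: ((103.99 − -75.91) mod 360) = 179.90°.
179.90° > 18.88° ⇒ outside.

No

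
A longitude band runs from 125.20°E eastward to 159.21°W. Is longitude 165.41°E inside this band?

Band width going east from +125.20° to -159.21°: ((-159.21 − 125.20) mod 360) = 75.59°.
Offset of +165.41° east of the west edge: ((165.41 − 125.20) mod 360) = 40.21°.
40.21° ≤ 75.59° ⇒ inside.

Yes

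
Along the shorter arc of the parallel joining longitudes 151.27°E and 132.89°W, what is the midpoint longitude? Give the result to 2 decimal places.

Signed shortest Δλ from +151.27° to -132.89° is +75.84°.
Midpoint longitude = +151.27° + (+75.84°)/2 = +151.27° + 37.92° = +189.19°.
Normalise into (−180°, 180°]: -170.81°.
(The naïve average (+151.27 + -132.89)/2 = 9.19° is on the wrong side of the globe.)

170.81°W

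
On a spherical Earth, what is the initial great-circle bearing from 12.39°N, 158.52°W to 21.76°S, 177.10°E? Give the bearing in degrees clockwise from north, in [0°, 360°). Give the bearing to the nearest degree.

215°

Δλ = 177.10 − -158.52 = 335.62°; wrapped into (−180°, 180°]: -24.38°.
θ = atan2( sin Δλ · cos φ₂ , cos φ₁ · sin φ₂ − sin φ₁ · cos φ₂ · cos Δλ )
  = atan2(-0.38337, -0.54359) = -144.806° → normalised to [0°, 360°): 215.194°.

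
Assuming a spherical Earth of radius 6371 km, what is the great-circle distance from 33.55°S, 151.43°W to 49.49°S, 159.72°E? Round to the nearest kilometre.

Δλ = 159.72 − -151.43 = 311.15°; wrapped into (−180°, 180°]: -48.85°.
Δφ = -49.49 − -33.55 = -15.94°.
a = sin²(Δφ/2) + cos φ₁ · cos φ₂ · sin²(Δλ/2) = 0.111789.
c = 2·atan2(√a, √(1−a)) = 0.68183 rad → d = 6371·c ≈ 4343.93 km.

4344 km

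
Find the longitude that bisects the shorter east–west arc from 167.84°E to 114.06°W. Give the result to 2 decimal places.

153.11°W

Signed shortest Δλ from +167.84° to -114.06° is +78.10°.
Midpoint longitude = +167.84° + (+78.10°)/2 = +167.84° + 39.05° = +206.89°.
Normalise into (−180°, 180°]: -153.11°.
(The naïve average (+167.84 + -114.06)/2 = 26.89° is on the wrong side of the globe.)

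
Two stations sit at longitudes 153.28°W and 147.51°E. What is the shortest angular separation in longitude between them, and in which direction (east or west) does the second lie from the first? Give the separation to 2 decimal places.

59.21° west

Raw difference: 147.51 − -153.28 = 300.79°.
Normalise into (−180°, 180°]: 300.79° − 360° = -59.21°.
Negative ⇒ the second point lies to the west; separation 59.21°.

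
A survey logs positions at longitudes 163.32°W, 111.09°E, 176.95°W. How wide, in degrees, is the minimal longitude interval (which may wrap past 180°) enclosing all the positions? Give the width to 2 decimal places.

85.59°

Sort the longitudes: -176.95°, -163.32°, +111.09°.
Eastward gaps between consecutive values (wrapping around): 13.63°, 274.41°, 71.96°.
Largest gap = 274.41° ⇒ minimal covering band is its complement: 360° − 274.41° = 85.59°.
Band runs from +111.09° eastward to -163.32°, crossing the antimeridian.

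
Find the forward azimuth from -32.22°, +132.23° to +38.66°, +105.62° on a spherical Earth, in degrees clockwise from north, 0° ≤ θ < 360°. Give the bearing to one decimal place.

338.8°

Δλ = 105.62 − 132.23 = -26.61°.
θ = atan2( sin Δλ · cos φ₂ , cos φ₁ · sin φ₂ − sin φ₁ · cos φ₂ · cos Δλ )
  = atan2(-0.34976, 0.90073) = -21.222° → normalised to [0°, 360°): 338.778°.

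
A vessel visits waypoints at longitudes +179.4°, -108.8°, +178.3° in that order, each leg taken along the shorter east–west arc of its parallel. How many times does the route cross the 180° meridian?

Leg 1: +179.4° → -108.8°, shortest Δλ = 71.8° (east) — crosses 180°.
Leg 2: -108.8° → +178.3°, shortest Δλ = -72.9° (west) — crosses 180°.
Total crossings: 2.

2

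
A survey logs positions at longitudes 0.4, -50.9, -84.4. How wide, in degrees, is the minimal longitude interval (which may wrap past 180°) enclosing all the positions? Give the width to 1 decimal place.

84.8°

Sort the longitudes: -84.4°, -50.9°, +0.4°.
Eastward gaps between consecutive values (wrapping around): 33.5°, 51.3°, 275.2°.
Largest gap = 275.2° ⇒ minimal covering band is its complement: 360° − 275.2° = 84.8°.
Band runs from -84.4° eastward to +0.4°.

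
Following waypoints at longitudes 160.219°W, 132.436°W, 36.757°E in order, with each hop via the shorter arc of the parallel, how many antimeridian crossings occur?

Leg 1: -160.219° → -132.436°, shortest Δλ = 27.783° (east) — does not cross 180°.
Leg 2: -132.436° → +36.757°, shortest Δλ = 169.193° (east) — does not cross 180°.
Total crossings: 0.

0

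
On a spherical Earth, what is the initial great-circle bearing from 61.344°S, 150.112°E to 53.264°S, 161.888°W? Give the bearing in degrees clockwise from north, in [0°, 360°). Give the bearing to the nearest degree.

94°

Δλ = -161.888 − 150.112 = -312.000°; wrapped into (−180°, 180°]: 48.000°.
θ = atan2( sin Δλ · cos φ₂ , cos φ₁ · sin φ₂ − sin φ₁ · cos φ₂ · cos Δλ )
  = atan2(0.44450, -0.03311) = 94.260° → normalised to [0°, 360°): 94.260°.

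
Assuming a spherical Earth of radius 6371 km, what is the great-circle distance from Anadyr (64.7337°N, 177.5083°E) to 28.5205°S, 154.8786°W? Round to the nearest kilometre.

10642 km

Δλ = -154.8786 − 177.5083 = -332.3869°; wrapped into (−180°, 180°]: 27.6131°.
Δφ = -28.5205 − 64.7337 = -93.2542°.
a = sin²(Δφ/2) + cos φ₁ · cos φ₂ · sin²(Δλ/2) = 0.549741.
c = 2·atan2(√a, √(1−a)) = 1.67044 rad → d = 6371·c ≈ 10642.40 km.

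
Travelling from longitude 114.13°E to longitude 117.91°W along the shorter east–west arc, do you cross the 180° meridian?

Yes

Naïve |-117.91 − 114.13| = 232.04° > 180°, so the shorter arc goes the other way round — across 180°.
Signed shortest Δλ = ((-117.91 − 114.13 + 180) mod 360) − 180 = 127.96°.
Going east by 127.96° from +114.13° passes through 180° before reaching -117.91°.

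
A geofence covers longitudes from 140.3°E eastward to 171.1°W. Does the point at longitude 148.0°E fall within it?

Band width going east from +140.3° to -171.1°: ((-171.1 − 140.3) mod 360) = 48.6°.
Offset of +148.0° east of the west edge: ((148.0 − 140.3) mod 360) = 7.7°.
7.7° ≤ 48.6° ⇒ inside.

Yes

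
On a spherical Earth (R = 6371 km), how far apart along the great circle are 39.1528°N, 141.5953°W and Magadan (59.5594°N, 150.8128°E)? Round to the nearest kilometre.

Δλ = 150.8128 − -141.5953 = 292.4081°; wrapped into (−180°, 180°]: -67.5919°.
Δφ = 59.5594 − 39.1528 = 20.4066°.
a = sin²(Δφ/2) + cos φ₁ · cos φ₂ · sin²(Δλ/2) = 0.152938.
c = 2·atan2(√a, √(1−a)) = 0.80359 rad → d = 6371·c ≈ 5119.69 km.

5120 km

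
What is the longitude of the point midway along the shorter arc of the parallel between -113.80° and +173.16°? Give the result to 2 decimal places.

-150.32°

Signed shortest Δλ from -113.80° to +173.16° is -73.04°.
Midpoint longitude = -113.80° + (-73.04°)/2 = -113.80° − 36.52° = -150.32°.
(The naïve average (-113.80 + +173.16)/2 = 29.68° is on the wrong side of the globe.)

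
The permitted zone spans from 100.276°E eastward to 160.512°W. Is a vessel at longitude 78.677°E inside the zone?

Band width going east from +100.276° to -160.512°: ((-160.512 − 100.276) mod 360) = 99.212°.
Offset of +78.677° east of the west edge: ((78.677 − 100.276) mod 360) = 338.401°.
338.401° > 99.212° ⇒ outside.

No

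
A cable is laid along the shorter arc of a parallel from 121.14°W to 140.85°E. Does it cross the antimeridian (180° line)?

Yes

Naïve |140.85 − -121.14| = 261.99° > 180°, so the shorter arc goes the other way round — across 180°.
Signed shortest Δλ = ((140.85 − -121.14 + 180) mod 360) − 180 = -98.01°.
Going west by 98.01° from -121.14° passes through 180° before reaching +140.85°.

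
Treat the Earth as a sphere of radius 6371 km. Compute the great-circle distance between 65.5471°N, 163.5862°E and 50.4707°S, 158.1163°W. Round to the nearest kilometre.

Δλ = -158.1163 − 163.5862 = -321.7025°; wrapped into (−180°, 180°]: 38.2975°.
Δφ = -50.4707 − 65.5471 = -116.0178°.
a = sin²(Δφ/2) + cos φ₁ · cos φ₂ · sin²(Δλ/2) = 0.747674.
c = 2·atan2(√a, √(1−a)) = 2.08903 rad → d = 6371·c ≈ 13309.21 km.

13309 km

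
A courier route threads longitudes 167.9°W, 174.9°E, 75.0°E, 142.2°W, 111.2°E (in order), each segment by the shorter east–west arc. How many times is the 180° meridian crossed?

Leg 1: -167.9° → +174.9°, shortest Δλ = -17.2° (west) — crosses 180°.
Leg 2: +174.9° → +75.0°, shortest Δλ = -99.9° (west) — does not cross 180°.
Leg 3: +75.0° → -142.2°, shortest Δλ = 142.8° (east) — crosses 180°.
Leg 4: -142.2° → +111.2°, shortest Δλ = -106.6° (west) — crosses 180°.
Total crossings: 3.

3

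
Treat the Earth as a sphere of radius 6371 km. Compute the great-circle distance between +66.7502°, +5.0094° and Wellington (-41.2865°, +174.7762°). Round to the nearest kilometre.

17115 km

Δλ = 174.7762 − 5.0094 = 169.7668°.
Δφ = -41.2865 − 66.7502 = -108.0367°.
a = sin²(Δφ/2) + cos φ₁ · cos φ₂ · sin²(Δλ/2) = 0.949070.
c = 2·atan2(√a, √(1−a)) = 2.68632 rad → d = 6371·c ≈ 17114.52 km.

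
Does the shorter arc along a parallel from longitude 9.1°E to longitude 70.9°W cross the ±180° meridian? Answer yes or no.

No

Signed shortest Δλ = ((-70.9 − 9.1 + 180) mod 360) − 180 = -80.0°.
Going west by 80.0° from +9.1° reaches -70.9° without touching 180°.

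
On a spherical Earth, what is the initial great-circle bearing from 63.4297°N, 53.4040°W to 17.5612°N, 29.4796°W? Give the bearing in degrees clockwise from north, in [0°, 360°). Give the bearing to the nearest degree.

Δλ = -29.4796 − -53.4040 = 23.9244°.
θ = atan2( sin Δλ · cos φ₂ , cos φ₁ · sin φ₂ − sin φ₁ · cos φ₂ · cos Δλ )
  = atan2(0.38663, -0.64448) = 149.040° → normalised to [0°, 360°): 149.040°.

149°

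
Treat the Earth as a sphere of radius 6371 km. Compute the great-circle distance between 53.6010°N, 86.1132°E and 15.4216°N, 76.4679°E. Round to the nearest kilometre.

Δλ = 76.4679 − 86.1132 = -9.6453°.
Δφ = 15.4216 − 53.6010 = -38.1794°.
a = sin²(Δφ/2) + cos φ₁ · cos φ₂ · sin²(Δλ/2) = 0.111004.
c = 2·atan2(√a, √(1−a)) = 0.67933 rad → d = 6371·c ≈ 4328.02 km.

4328 km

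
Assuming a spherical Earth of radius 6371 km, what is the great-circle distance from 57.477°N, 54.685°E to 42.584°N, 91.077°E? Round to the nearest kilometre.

3027 km

Δλ = 91.077 − 54.685 = 36.392°.
Δφ = 42.584 − 57.477 = -14.893°.
a = sin²(Δφ/2) + cos φ₁ · cos φ₂ · sin²(Δλ/2) = 0.055397.
c = 2·atan2(√a, √(1−a)) = 0.47519 rad → d = 6371·c ≈ 3027.43 km.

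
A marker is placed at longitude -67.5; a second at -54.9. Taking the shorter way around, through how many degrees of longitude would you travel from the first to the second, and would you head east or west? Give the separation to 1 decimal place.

Raw difference: -54.9 − -67.5 = 12.6°.
Normalise into (−180°, 180°]: 12.6° stays 12.6°.
Positive ⇒ the second point lies to the east; separation 12.6°.

12.6° east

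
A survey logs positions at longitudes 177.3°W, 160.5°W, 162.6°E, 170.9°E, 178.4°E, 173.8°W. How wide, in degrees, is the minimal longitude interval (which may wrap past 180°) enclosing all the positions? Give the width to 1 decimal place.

36.9°

Sort the longitudes: -177.3°, -173.8°, -160.5°, +162.6°, +170.9°, +178.4°.
Eastward gaps between consecutive values (wrapping around): 3.5°, 13.3°, 323.1°, 8.3°, 7.5°, 4.3°.
Largest gap = 323.1° ⇒ minimal covering band is its complement: 360° − 323.1° = 36.9°.
Band runs from +162.6° eastward to -160.5°, crossing the antimeridian.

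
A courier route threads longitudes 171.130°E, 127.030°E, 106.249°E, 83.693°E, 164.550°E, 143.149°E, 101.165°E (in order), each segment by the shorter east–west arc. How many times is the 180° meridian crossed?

Leg 1: +171.130° → +127.030°, shortest Δλ = -44.1° (west) — does not cross 180°.
Leg 2: +127.030° → +106.249°, shortest Δλ = -20.781° (west) — does not cross 180°.
Leg 3: +106.249° → +83.693°, shortest Δλ = -22.556° (west) — does not cross 180°.
Leg 4: +83.693° → +164.550°, shortest Δλ = 80.857° (east) — does not cross 180°.
Leg 5: +164.550° → +143.149°, shortest Δλ = -21.401° (west) — does not cross 180°.
Leg 6: +143.149° → +101.165°, shortest Δλ = -41.984° (west) — does not cross 180°.
Total crossings: 0.

0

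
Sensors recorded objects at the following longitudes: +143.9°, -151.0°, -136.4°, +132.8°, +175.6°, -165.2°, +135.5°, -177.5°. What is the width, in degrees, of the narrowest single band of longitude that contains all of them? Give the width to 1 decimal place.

90.8°

Sort the longitudes: -177.5°, -165.2°, -151.0°, -136.4°, +132.8°, +135.5°, +143.9°, +175.6°.
Eastward gaps between consecutive values (wrapping around): 12.3°, 14.2°, 14.6°, 269.2°, 2.7°, 8.4°, 31.7°, 6.9°.
Largest gap = 269.2° ⇒ minimal covering band is its complement: 360° − 269.2° = 90.8°.
Band runs from +132.8° eastward to -136.4°, crossing the antimeridian.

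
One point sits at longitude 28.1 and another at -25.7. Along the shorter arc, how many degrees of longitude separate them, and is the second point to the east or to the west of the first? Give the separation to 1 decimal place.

Raw difference: -25.7 − 28.1 = -53.8°.
Normalise into (−180°, 180°]: -53.8° stays -53.8°.
Negative ⇒ the second point lies to the west; separation 53.8°.

53.8° west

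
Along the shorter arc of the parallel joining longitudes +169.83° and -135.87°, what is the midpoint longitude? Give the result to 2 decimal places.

-163.02°

Signed shortest Δλ from +169.83° to -135.87° is +54.30°.
Midpoint longitude = +169.83° + (+54.30°)/2 = +169.83° + 27.15° = +196.98°.
Normalise into (−180°, 180°]: -163.02°.
(The naïve average (+169.83 + -135.87)/2 = 16.98° is on the wrong side of the globe.)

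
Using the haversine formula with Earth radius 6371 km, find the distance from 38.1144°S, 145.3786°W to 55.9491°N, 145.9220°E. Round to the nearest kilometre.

12295 km

Δλ = 145.9220 − -145.3786 = 291.3006°; wrapped into (−180°, 180°]: -68.6994°.
Δφ = 55.9491 − -38.1144 = 94.0635°.
a = sin²(Δφ/2) + cos φ₁ · cos φ₂ · sin²(Δλ/2) = 0.675686.
c = 2·atan2(√a, √(1−a)) = 1.92983 rad → d = 6371·c ≈ 12294.96 km.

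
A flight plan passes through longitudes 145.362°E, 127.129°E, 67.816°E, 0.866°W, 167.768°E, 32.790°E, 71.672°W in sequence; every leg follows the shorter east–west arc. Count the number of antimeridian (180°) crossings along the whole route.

0

Leg 1: +145.362° → +127.129°, shortest Δλ = -18.233° (west) — does not cross 180°.
Leg 2: +127.129° → +67.816°, shortest Δλ = -59.313° (west) — does not cross 180°.
Leg 3: +67.816° → -0.866°, shortest Δλ = -68.682° (west) — does not cross 180°.
Leg 4: -0.866° → +167.768°, shortest Δλ = 168.634° (east) — does not cross 180°.
Leg 5: +167.768° → +32.790°, shortest Δλ = -134.978° (west) — does not cross 180°.
Leg 6: +32.790° → -71.672°, shortest Δλ = -104.462° (west) — does not cross 180°.
Total crossings: 0.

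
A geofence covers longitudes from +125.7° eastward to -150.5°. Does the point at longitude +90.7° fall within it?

Band width going east from +125.7° to -150.5°: ((-150.5 − 125.7) mod 360) = 83.8°.
Offset of +90.7° east of the west edge: ((90.7 − 125.7) mod 360) = 325.0°.
325.0° > 83.8° ⇒ outside.

No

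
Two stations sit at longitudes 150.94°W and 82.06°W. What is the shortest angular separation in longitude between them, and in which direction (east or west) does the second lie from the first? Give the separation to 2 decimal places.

Raw difference: -82.06 − -150.94 = 68.88°.
Normalise into (−180°, 180°]: 68.88° stays 68.88°.
Positive ⇒ the second point lies to the east; separation 68.88°.

68.88° east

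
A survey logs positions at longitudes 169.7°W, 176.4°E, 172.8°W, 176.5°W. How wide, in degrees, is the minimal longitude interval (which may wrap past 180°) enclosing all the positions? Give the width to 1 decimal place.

13.9°

Sort the longitudes: -176.5°, -172.8°, -169.7°, +176.4°.
Eastward gaps between consecutive values (wrapping around): 3.7°, 3.1°, 346.1°, 7.1°.
Largest gap = 346.1° ⇒ minimal covering band is its complement: 360° − 346.1° = 13.9°.
Band runs from +176.4° eastward to -169.7°, crossing the antimeridian.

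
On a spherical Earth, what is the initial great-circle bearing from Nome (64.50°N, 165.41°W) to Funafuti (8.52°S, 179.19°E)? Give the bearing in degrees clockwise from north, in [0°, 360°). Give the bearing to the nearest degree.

Δλ = 179.19 − -165.41 = 344.60°; wrapped into (−180°, 180°]: -15.40°.
θ = atan2( sin Δλ · cos φ₂ , cos φ₁ · sin φ₂ − sin φ₁ · cos φ₂ · cos Δλ )
  = atan2(-0.26263, -0.92436) = -164.139° → normalised to [0°, 360°): 195.861°.

196°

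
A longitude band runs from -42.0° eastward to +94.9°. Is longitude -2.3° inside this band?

Yes

Band width going east from -42.0° to +94.9°: ((94.9 − -42.0) mod 360) = 136.9°.
Offset of -2.3° east of the west edge: ((-2.3 − -42.0) mod 360) = 39.7°.
39.7° ≤ 136.9° ⇒ inside.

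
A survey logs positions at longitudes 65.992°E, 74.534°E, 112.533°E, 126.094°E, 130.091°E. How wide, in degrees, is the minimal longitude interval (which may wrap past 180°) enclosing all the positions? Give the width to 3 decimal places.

Sort the longitudes: +65.992°, +74.534°, +112.533°, +126.094°, +130.091°.
Eastward gaps between consecutive values (wrapping around): 8.542°, 37.999°, 13.561°, 3.997°, 295.901°.
Largest gap = 295.901° ⇒ minimal covering band is its complement: 360° − 295.901° = 64.099°.
Band runs from +65.992° eastward to +130.091°.

64.099°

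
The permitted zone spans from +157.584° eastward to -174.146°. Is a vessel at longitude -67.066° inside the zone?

Band width going east from +157.584° to -174.146°: ((-174.146 − 157.584) mod 360) = 28.270°.
Offset of -67.066° east of the west edge: ((-67.066 − 157.584) mod 360) = 135.350°.
135.350° > 28.270° ⇒ outside.

No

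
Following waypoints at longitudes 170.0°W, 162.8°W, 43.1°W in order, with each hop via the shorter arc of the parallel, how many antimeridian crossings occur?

Leg 1: -170.0° → -162.8°, shortest Δλ = 7.2° (east) — does not cross 180°.
Leg 2: -162.8° → -43.1°, shortest Δλ = 119.7° (east) — does not cross 180°.
Total crossings: 0.

0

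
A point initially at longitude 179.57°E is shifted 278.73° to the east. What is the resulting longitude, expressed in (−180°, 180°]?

Start at +179.57°; shift +278.73° → +458.30°.
+458.30° lies outside (−180°, 180°]; subtract 360° → +98.30°.

98.30°E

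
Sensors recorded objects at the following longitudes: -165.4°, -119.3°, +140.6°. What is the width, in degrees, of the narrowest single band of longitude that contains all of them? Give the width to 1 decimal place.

Sort the longitudes: -165.4°, -119.3°, +140.6°.
Eastward gaps between consecutive values (wrapping around): 46.1°, 259.9°, 54.0°.
Largest gap = 259.9° ⇒ minimal covering band is its complement: 360° − 259.9° = 100.1°.
Band runs from +140.6° eastward to -119.3°, crossing the antimeridian.

100.1°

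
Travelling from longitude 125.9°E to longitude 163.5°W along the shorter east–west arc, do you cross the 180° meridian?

Naïve |-163.5 − 125.9| = 289.4° > 180°, so the shorter arc goes the other way round — across 180°.
Signed shortest Δλ = ((-163.5 − 125.9 + 180) mod 360) − 180 = 70.6°.
Going east by 70.6° from +125.9° passes through 180° before reaching -163.5°.

Yes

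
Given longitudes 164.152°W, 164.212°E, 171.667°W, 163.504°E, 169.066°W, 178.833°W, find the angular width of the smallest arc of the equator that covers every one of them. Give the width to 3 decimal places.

Sort the longitudes: -178.833°, -171.667°, -169.066°, -164.152°, +163.504°, +164.212°.
Eastward gaps between consecutive values (wrapping around): 7.166°, 2.601°, 4.914°, 327.656°, 0.708°, 16.955°.
Largest gap = 327.656° ⇒ minimal covering band is its complement: 360° − 327.656° = 32.344°.
Band runs from +163.504° eastward to -164.152°, crossing the antimeridian.

32.344°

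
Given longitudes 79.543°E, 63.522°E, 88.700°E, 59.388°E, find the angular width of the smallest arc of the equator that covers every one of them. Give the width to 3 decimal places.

29.312°

Sort the longitudes: +59.388°, +63.522°, +79.543°, +88.700°.
Eastward gaps between consecutive values (wrapping around): 4.134°, 16.021°, 9.157°, 330.688°.
Largest gap = 330.688° ⇒ minimal covering band is its complement: 360° − 330.688° = 29.312°.
Band runs from +59.388° eastward to +88.700°.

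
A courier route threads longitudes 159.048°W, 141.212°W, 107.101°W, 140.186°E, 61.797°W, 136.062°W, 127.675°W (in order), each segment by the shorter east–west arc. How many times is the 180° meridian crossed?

2

Leg 1: -159.048° → -141.212°, shortest Δλ = 17.836° (east) — does not cross 180°.
Leg 2: -141.212° → -107.101°, shortest Δλ = 34.111° (east) — does not cross 180°.
Leg 3: -107.101° → +140.186°, shortest Δλ = -112.713° (west) — crosses 180°.
Leg 4: +140.186° → -61.797°, shortest Δλ = 158.017° (east) — crosses 180°.
Leg 5: -61.797° → -136.062°, shortest Δλ = -74.265° (west) — does not cross 180°.
Leg 6: -136.062° → -127.675°, shortest Δλ = 8.387° (east) — does not cross 180°.
Total crossings: 2.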